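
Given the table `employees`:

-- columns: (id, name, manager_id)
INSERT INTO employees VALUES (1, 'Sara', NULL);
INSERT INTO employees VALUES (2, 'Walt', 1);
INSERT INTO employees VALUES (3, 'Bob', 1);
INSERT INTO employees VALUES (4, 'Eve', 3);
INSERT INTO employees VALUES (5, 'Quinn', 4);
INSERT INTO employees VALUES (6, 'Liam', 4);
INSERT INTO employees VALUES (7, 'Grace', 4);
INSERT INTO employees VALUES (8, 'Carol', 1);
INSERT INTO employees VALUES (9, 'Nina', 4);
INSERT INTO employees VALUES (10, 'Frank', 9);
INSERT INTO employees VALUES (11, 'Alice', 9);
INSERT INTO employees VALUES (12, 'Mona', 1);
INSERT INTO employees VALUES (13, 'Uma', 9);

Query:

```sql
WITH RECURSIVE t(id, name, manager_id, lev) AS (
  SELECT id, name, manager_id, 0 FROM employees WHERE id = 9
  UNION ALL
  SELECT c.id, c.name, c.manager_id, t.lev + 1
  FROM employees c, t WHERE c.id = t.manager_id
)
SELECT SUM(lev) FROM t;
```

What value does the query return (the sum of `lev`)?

Base: id=9 (Nina), manager_id=4, lev 0.
Iteration 1: join on id=4 -> Eve (id 4, manager_id=3, lev 1).
Iteration 2: join on id=3 -> Bob (id 3, manager_id=1, lev 2).
Iteration 3: join on id=1 -> Sara (id 1, manager_id=NULL, lev 3).
Iteration 4: manager_id is NULL; no match; recursion stops.
SUM(lev) = 0 + 1 + 2 + 3 = 6.

6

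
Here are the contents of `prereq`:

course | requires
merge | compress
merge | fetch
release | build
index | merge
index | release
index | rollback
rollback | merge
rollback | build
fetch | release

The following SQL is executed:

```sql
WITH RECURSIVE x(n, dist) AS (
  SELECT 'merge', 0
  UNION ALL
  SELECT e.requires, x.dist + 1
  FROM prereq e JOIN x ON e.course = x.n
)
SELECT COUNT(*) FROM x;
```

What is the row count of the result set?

5

Base: (merge, dist=0).
Iteration 1: edges from {merge} -> (compress, dist=1), (fetch, dist=1).
Iteration 2: edges from {compress,fetch} -> (release, dist=2).
Iteration 3: edges from {release} -> (build, dist=3).
Iteration 4: no outgoing edges from {build}; recursion stops.
Total rows emitted: 5.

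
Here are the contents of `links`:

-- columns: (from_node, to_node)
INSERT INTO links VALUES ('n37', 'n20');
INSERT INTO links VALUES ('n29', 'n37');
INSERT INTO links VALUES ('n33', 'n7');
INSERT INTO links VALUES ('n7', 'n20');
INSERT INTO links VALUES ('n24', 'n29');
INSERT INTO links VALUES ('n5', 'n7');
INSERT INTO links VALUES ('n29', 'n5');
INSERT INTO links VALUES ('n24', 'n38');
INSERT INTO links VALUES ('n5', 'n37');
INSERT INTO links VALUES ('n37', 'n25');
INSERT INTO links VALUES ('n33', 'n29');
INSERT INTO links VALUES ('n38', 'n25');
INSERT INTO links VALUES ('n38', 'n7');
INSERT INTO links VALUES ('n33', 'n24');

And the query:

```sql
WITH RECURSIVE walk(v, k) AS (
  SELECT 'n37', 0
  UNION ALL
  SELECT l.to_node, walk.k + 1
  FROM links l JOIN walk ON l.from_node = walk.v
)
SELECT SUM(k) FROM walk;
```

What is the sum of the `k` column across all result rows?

2

Base: (n37, k=0).
Iteration 1: edges from {n37} -> (n20, k=1), (n25, k=1).
Iteration 2: no outgoing edges from {n20,n25}; recursion stops.
SUM(k) = 0 + 1 + 1 = 2.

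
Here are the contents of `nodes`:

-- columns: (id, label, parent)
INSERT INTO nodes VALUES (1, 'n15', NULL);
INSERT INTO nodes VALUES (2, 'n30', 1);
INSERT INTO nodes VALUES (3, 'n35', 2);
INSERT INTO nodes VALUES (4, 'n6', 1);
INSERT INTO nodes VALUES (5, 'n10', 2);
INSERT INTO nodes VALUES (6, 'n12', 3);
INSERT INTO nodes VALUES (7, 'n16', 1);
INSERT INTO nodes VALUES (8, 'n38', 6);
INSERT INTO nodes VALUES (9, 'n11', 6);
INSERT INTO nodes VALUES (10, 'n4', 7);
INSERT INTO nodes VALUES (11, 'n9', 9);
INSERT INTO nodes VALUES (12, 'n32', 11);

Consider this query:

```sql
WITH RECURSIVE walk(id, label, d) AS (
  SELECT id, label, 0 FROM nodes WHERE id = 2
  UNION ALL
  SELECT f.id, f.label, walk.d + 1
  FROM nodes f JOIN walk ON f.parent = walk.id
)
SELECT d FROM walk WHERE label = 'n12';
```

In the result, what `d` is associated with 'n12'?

2

Base: id=2 (n30) at d 0.
Iteration 1: rows with parent in {2} -> n35 (id 3, d 1), n10 (id 5, d 1).
Iteration 2: rows with parent in {3,5} -> n12 (id 6, d 2).
Iteration 3: rows with parent in {6} -> n38 (id 8, d 3), n11 (id 9, d 3).
Iteration 4: rows with parent in {8,9} -> n9 (id 11, d 4).
Iteration 5: rows with parent in {11} -> n32 (id 12, d 5).
Iteration 6: no rows with parent in {12}; recursion stops.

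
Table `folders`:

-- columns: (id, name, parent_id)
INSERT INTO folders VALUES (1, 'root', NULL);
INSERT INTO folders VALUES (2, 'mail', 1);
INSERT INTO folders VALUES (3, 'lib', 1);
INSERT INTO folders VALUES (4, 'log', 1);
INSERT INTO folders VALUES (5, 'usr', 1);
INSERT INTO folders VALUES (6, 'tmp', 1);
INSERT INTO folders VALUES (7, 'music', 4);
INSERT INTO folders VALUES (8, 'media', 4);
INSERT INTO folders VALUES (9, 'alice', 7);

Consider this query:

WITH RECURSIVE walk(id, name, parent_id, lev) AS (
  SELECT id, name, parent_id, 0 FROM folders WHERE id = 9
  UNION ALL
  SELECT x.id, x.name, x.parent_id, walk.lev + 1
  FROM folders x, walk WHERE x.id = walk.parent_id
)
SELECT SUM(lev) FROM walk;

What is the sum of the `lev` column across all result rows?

6

Base: id=9 (alice), parent_id=7, lev 0.
Iteration 1: join on id=7 -> music (id 7, parent_id=4, lev 1).
Iteration 2: join on id=4 -> log (id 4, parent_id=1, lev 2).
Iteration 3: join on id=1 -> root (id 1, parent_id=NULL, lev 3).
Iteration 4: parent_id is NULL; no match; recursion stops.
SUM(lev) = 0 + 1 + 2 + 3 = 6.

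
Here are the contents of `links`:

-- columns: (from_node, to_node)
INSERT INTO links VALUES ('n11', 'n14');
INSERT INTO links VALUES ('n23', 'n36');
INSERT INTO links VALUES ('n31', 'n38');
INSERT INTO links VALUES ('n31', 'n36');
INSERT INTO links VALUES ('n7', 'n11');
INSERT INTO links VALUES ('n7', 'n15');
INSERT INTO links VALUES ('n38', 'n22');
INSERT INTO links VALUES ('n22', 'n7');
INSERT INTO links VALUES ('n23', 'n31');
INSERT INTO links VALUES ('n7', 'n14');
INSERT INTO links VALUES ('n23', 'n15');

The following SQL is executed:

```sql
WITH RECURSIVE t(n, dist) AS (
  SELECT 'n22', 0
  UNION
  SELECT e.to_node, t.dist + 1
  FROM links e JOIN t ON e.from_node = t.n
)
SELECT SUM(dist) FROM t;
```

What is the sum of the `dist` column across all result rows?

Base: (n22, dist=0).
Iteration 1: edges from {n22} -> (n7, dist=1).
Iteration 2: edges from {n7} -> (n11, dist=2), (n14, dist=2), (n15, dist=2).
Iteration 3: edges from {n11,n14,n15} -> (n14, dist=3).
Iteration 4: no outgoing edges from {n14}; recursion stops.
SUM(dist) = 0 + 1 + 2 + 2 + 2 + 3 = 10.

10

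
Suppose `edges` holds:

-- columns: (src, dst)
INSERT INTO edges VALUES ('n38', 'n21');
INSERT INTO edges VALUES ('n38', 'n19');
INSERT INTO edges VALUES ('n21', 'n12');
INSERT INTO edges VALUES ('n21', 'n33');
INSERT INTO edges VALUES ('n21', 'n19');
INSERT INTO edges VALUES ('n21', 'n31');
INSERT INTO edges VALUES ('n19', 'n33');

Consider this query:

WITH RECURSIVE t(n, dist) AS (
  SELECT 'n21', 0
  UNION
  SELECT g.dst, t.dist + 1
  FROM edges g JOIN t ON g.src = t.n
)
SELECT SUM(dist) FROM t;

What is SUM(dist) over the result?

Base: (n21, dist=0).
Iteration 1: edges from {n21} -> (n12, dist=1), (n19, dist=1), (n31, dist=1), (n33, dist=1).
Iteration 2: edges from {n12,n19,n31,n33} -> (n33, dist=2).
Iteration 3: no outgoing edges from {n33}; recursion stops.
SUM(dist) = 0 + 1 + 1 + 1 + 1 + 2 = 6.

6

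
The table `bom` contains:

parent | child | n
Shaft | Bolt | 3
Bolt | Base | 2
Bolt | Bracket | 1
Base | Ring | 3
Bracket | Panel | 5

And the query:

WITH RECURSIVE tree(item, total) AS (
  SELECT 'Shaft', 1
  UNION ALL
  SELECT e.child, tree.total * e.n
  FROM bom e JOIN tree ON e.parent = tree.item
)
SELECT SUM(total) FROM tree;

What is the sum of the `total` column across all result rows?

Base: (Shaft, total=1).
Iteration 1: components of {Shaft} -> Bolt = 1*3 = 3.
Iteration 2: components of {Bolt} -> Base = 3*2 = 6, Bracket = 3*1 = 3.
Iteration 3: components of {Base,Bracket} -> Panel = 3*5 = 15, Ring = 6*3 = 18.
Iteration 4: no further components; recursion stops.
SUM(total) = 1 + 3 + 6 + 3 + 18 + 15 = 46.

46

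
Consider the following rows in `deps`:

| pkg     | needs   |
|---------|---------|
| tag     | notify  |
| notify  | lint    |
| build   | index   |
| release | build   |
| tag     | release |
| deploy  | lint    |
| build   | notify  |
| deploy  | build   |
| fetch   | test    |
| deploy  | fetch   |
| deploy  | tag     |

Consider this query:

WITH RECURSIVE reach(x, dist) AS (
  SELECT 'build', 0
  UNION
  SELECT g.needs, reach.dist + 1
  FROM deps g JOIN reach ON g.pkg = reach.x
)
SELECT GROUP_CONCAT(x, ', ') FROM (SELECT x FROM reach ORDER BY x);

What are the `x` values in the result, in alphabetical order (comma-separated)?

Base: (build, dist=0).
Iteration 1: edges from {build} -> (index, dist=1), (notify, dist=1).
Iteration 2: edges from {index,notify} -> (lint, dist=2).
Iteration 3: no outgoing edges from {lint}; recursion stops.

build, index, lint, notify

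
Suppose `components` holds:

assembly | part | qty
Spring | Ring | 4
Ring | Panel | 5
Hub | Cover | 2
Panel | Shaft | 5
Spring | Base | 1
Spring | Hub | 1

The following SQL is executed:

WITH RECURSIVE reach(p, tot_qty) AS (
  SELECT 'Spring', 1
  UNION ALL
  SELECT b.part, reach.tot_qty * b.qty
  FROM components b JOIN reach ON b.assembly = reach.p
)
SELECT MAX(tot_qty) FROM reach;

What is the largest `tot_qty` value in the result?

100

Base: (Spring, tot_qty=1).
Iteration 1: components of {Spring} -> Base = 1*1 = 1, Hub = 1*1 = 1, Ring = 1*4 = 4.
Iteration 2: components of {Base,Hub,Ring} -> Cover = 1*2 = 2, Panel = 4*5 = 20.
Iteration 3: components of {Cover,Panel} -> Shaft = 20*5 = 100.
Iteration 4: no further components; recursion stops.
tot_qty values: 1, 4, 1, 1, 20, 2, 100; the maximum is 100.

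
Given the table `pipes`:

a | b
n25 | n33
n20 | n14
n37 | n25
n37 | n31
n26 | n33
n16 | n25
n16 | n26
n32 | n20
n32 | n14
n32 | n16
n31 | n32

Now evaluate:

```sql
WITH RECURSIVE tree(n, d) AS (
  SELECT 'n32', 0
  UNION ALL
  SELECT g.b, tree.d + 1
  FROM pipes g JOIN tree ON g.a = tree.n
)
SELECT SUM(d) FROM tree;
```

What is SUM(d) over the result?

15

Base: (n32, d=0).
Iteration 1: edges from {n32} -> (n14, d=1), (n16, d=1), (n20, d=1).
Iteration 2: edges from {n14,n16,n20} -> (n14, d=2), (n25, d=2), (n26, d=2).
Iteration 3: edges from {n14,n25,n26} -> (n33, d=3) x2. [UNION ALL keeps all 2 new rows, including repeats]
Iteration 4: no outgoing edges from {n33}; recursion stops.
SUM(d) = 0 + 1 + 1 + 1 + 2 + 2 + 2 + 3 + 3 = 15.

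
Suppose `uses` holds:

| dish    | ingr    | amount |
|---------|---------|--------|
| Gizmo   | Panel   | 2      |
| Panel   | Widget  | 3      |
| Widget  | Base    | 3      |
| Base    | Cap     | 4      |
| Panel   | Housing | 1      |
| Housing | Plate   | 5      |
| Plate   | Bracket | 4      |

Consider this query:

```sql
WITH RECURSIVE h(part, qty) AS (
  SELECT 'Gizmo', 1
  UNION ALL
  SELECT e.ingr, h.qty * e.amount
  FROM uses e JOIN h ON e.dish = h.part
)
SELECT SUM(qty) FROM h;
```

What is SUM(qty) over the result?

Base: (Gizmo, qty=1).
Iteration 1: components of {Gizmo} -> Panel = 1*2 = 2.
Iteration 2: components of {Panel} -> Housing = 2*1 = 2, Widget = 2*3 = 6.
Iteration 3: components of {Housing,Widget} -> Base = 6*3 = 18, Plate = 2*5 = 10.
Iteration 4: components of {Base,Plate} -> Bracket = 10*4 = 40, Cap = 18*4 = 72.
Iteration 5: no further components; recursion stops.
SUM(qty) = 1 + 2 + 6 + 2 + 18 + 10 + 72 + 40 = 151.

151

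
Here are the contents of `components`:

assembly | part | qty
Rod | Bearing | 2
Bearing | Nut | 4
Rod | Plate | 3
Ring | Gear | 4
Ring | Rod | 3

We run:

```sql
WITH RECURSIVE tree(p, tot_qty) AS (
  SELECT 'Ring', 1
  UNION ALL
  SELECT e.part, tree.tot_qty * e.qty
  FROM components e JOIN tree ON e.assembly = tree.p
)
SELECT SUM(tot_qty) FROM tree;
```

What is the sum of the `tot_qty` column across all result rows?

Base: (Ring, tot_qty=1).
Iteration 1: components of {Ring} -> Gear = 1*4 = 4, Rod = 1*3 = 3.
Iteration 2: components of {Gear,Rod} -> Bearing = 3*2 = 6, Plate = 3*3 = 9.
Iteration 3: components of {Bearing,Plate} -> Nut = 6*4 = 24.
Iteration 4: no further components; recursion stops.
SUM(tot_qty) = 1 + 3 + 4 + 6 + 9 + 24 = 47.

47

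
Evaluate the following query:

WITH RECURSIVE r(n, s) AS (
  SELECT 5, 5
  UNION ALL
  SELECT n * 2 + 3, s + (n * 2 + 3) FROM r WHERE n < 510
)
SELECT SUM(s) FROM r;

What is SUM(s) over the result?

3908

Base: n=5, s=5.
Iteration 1: 5 < 510 holds -> n = 5 * 2 + 3 = 13, s = 5 + 13 = 18.
Iteration 2: 13 < 510 holds -> n = 13 * 2 + 3 = 29, s = 18 + 29 = 47.
Iteration 3: 29 < 510 holds -> n = 29 * 2 + 3 = 61, s = 47 + 61 = 108.
Iteration 4: 61 < 510 holds -> n = 61 * 2 + 3 = 125, s = 108 + 125 = 233.
Iteration 5: 125 < 510 holds -> n = 125 * 2 + 3 = 253, s = 233 + 253 = 486.
Iteration 6: 253 < 510 holds -> n = 253 * 2 + 3 = 509, s = 486 + 509 = 995.
Iteration 7: 509 < 510 holds -> n = 509 * 2 + 3 = 1021, s = 995 + 1021 = 2016.
Iteration 8: 1021 < 510 fails; recursion stops.
SUM(s) = 5 + 18 + 47 + 108 + 233 + 486 + 995 + 2016 = 3908.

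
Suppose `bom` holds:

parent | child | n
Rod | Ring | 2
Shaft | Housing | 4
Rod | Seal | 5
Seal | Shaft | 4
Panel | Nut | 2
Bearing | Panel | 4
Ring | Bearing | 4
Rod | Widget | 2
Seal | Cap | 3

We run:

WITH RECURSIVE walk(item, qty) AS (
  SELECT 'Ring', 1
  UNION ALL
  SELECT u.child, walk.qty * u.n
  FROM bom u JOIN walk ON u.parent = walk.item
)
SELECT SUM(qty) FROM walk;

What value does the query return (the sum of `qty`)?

53

Base: (Ring, qty=1).
Iteration 1: components of {Ring} -> Bearing = 1*4 = 4.
Iteration 2: components of {Bearing} -> Panel = 4*4 = 16.
Iteration 3: components of {Panel} -> Nut = 16*2 = 32.
Iteration 4: no further components; recursion stops.
SUM(qty) = 1 + 4 + 16 + 32 = 53.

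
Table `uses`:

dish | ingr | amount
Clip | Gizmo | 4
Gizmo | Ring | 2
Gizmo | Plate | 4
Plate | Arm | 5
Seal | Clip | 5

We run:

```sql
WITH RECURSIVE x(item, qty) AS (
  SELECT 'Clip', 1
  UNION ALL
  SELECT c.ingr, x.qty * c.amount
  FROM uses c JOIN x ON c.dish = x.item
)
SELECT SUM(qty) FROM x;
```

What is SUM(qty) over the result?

109

Base: (Clip, qty=1).
Iteration 1: components of {Clip} -> Gizmo = 1*4 = 4.
Iteration 2: components of {Gizmo} -> Plate = 4*4 = 16, Ring = 4*2 = 8.
Iteration 3: components of {Plate,Ring} -> Arm = 16*5 = 80.
Iteration 4: no further components; recursion stops.
SUM(qty) = 1 + 4 + 8 + 16 + 80 = 109.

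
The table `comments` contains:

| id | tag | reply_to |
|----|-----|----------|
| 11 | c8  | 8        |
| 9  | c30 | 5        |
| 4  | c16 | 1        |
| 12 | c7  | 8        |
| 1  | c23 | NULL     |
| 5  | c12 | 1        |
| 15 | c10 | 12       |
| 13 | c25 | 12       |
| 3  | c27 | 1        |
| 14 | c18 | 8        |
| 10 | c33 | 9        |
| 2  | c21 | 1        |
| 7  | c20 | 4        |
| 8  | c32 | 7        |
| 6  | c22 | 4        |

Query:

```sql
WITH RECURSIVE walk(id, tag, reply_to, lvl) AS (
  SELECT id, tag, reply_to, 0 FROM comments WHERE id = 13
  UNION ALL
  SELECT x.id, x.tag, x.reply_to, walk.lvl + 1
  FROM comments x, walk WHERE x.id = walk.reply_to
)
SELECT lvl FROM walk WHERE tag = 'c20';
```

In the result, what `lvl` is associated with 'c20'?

Base: id=13 (c25), reply_to=12, lvl 0.
Iteration 1: join on id=12 -> c7 (id 12, reply_to=8, lvl 1).
Iteration 2: join on id=8 -> c32 (id 8, reply_to=7, lvl 2).
Iteration 3: join on id=7 -> c20 (id 7, reply_to=4, lvl 3).
Iteration 4: join on id=4 -> c16 (id 4, reply_to=1, lvl 4).
Iteration 5: join on id=1 -> c23 (id 1, reply_to=NULL, lvl 5).
Iteration 6: reply_to is NULL; no match; recursion stops.

3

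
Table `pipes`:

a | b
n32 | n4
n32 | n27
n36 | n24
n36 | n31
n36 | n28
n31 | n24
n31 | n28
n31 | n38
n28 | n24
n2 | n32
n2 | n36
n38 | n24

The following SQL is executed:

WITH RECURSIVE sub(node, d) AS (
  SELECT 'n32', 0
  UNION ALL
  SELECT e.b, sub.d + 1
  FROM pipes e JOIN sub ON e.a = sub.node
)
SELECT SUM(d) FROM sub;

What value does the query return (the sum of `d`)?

Base: (n32, d=0).
Iteration 1: edges from {n32} -> (n27, d=1), (n4, d=1).
Iteration 2: no outgoing edges from {n27,n4}; recursion stops.
SUM(d) = 0 + 1 + 1 = 2.

2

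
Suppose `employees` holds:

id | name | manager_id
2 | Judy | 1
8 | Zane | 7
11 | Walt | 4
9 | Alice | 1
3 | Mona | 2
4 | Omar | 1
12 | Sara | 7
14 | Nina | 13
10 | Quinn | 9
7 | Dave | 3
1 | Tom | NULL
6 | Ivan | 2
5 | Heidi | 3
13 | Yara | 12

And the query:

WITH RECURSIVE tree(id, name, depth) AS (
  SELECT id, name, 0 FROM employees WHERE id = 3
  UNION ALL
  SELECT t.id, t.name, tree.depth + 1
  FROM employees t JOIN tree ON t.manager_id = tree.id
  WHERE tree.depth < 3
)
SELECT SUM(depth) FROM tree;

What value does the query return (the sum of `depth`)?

9

Base: id=3 (Mona) at depth 0.
Iteration 1: rows with manager_id in {3} -> Heidi (id 5, depth 1), Dave (id 7, depth 1).
Iteration 2: rows with manager_id in {5,7} -> Zane (id 8, depth 2), Sara (id 12, depth 2).
Iteration 3: rows with manager_id in {8,12} -> Yara (id 13, depth 3).
Iteration 4: depth < 3 fails for all current rows; recursion stops.
SUM(depth) = 0 + 1 + 1 + 2 + 2 + 3 = 9.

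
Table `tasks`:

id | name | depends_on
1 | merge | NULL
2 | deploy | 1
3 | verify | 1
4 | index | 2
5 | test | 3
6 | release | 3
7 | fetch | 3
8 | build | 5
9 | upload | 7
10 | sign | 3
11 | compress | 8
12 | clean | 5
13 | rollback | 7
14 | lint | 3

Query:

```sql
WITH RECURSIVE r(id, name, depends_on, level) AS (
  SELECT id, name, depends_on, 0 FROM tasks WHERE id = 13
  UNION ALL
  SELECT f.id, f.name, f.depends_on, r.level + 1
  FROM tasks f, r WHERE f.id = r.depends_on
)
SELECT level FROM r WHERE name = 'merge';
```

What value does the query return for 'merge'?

Base: id=13 (rollback), depends_on=7, level 0.
Iteration 1: join on id=7 -> fetch (id 7, depends_on=3, level 1).
Iteration 2: join on id=3 -> verify (id 3, depends_on=1, level 2).
Iteration 3: join on id=1 -> merge (id 1, depends_on=NULL, level 3).
Iteration 4: depends_on is NULL; no match; recursion stops.

3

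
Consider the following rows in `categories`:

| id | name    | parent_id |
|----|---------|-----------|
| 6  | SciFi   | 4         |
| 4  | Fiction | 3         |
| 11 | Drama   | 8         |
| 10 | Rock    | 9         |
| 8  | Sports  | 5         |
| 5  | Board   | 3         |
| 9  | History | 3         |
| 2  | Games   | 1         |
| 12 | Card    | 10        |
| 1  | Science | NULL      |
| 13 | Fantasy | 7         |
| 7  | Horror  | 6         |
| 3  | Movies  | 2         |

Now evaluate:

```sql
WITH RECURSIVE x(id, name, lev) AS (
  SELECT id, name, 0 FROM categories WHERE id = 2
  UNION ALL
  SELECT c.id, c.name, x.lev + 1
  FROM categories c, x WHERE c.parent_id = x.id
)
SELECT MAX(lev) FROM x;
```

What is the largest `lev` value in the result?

Base: id=2 (Games) at lev 0.
Iteration 1: rows with parent_id in {2} -> Movies (id 3, lev 1).
Iteration 2: rows with parent_id in {3} -> Fiction (id 4, lev 2), Board (id 5, lev 2), History (id 9, lev 2).
Iteration 3: rows with parent_id in {4,5,9} -> SciFi (id 6, lev 3), Sports (id 8, lev 3), Rock (id 10, lev 3).
Iteration 4: rows with parent_id in {6,8,10} -> Horror (id 7, lev 4), Drama (id 11, lev 4), Card (id 12, lev 4).
Iteration 5: rows with parent_id in {7,11,12} -> Fantasy (id 13, lev 5).
Iteration 6: no rows with parent_id in {13}; recursion stops.
lev values: 0, 1, 2, 2, 2, 3, 3, 3, 4, 4, 4, 5; the maximum is 5.

5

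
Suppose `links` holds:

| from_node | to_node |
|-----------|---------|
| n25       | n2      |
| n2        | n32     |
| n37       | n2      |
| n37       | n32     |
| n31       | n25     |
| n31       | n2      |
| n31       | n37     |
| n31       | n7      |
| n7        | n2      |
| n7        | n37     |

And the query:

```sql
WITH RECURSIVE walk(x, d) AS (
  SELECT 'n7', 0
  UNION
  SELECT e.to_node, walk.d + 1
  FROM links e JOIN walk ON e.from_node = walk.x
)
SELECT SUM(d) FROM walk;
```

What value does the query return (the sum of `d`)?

9

Base: (n7, d=0).
Iteration 1: edges from {n7} -> (n2, d=1), (n37, d=1).
Iteration 2: edges from {n2,n37} -> (n2, d=2), (n32, d=2). [UNION drops 1 duplicate row(s)]
Iteration 3: edges from {n2,n32} -> (n32, d=3).
Iteration 4: no outgoing edges from {n32}; recursion stops.
SUM(d) = 0 + 1 + 1 + 2 + 2 + 3 = 9.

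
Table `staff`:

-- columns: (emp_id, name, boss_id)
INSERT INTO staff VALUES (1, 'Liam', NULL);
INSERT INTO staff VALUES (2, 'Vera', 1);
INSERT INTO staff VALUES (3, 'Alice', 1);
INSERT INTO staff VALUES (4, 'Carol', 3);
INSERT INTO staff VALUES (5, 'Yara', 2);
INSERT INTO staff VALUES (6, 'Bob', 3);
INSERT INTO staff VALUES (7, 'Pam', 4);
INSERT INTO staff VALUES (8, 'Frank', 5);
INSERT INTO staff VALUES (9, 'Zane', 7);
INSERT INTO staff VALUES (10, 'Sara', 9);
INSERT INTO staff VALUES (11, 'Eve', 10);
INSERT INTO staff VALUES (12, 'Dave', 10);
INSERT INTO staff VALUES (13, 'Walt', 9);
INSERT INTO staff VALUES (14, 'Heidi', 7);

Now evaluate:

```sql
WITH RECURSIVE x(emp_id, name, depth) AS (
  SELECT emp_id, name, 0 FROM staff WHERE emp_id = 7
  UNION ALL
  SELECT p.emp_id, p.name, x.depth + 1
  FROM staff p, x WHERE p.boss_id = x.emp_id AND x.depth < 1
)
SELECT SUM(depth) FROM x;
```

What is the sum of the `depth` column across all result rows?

Base: emp_id=7 (Pam) at depth 0.
Iteration 1: rows with boss_id in {7} -> Zane (id 9, depth 1), Heidi (id 14, depth 1).
Iteration 2: depth < 1 fails for all current rows; recursion stops.
SUM(depth) = 0 + 1 + 1 = 2.

2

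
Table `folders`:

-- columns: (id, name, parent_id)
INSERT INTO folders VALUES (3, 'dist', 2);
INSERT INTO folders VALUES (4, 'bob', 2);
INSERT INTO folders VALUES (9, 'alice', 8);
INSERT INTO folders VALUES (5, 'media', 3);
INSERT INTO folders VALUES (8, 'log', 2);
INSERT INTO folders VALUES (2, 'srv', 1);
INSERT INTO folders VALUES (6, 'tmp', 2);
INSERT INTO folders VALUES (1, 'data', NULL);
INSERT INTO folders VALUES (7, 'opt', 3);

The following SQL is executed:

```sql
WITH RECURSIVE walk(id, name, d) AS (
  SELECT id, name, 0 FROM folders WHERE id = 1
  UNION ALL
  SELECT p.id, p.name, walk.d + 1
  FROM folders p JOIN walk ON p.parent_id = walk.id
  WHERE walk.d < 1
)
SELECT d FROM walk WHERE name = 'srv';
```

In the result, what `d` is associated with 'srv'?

1

Base: id=1 (data) at d 0.
Iteration 1: rows with parent_id in {1} -> srv (id 2, d 1).
Iteration 2: d < 1 fails for all current rows; recursion stops.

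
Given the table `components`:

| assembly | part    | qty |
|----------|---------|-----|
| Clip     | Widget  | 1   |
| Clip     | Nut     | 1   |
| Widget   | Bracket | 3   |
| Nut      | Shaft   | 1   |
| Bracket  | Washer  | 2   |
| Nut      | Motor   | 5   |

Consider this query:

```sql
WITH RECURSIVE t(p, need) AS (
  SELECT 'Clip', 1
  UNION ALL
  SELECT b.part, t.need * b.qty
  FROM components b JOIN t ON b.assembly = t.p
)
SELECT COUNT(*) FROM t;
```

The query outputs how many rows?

7

Base: (Clip, need=1).
Iteration 1: components of {Clip} -> Nut = 1*1 = 1, Widget = 1*1 = 1.
Iteration 2: components of {Nut,Widget} -> Bracket = 1*3 = 3, Motor = 1*5 = 5, Shaft = 1*1 = 1.
Iteration 3: components of {Bracket,Motor,Shaft} -> Washer = 3*2 = 6.
Iteration 4: no further components; recursion stops.
Total rows emitted: 7.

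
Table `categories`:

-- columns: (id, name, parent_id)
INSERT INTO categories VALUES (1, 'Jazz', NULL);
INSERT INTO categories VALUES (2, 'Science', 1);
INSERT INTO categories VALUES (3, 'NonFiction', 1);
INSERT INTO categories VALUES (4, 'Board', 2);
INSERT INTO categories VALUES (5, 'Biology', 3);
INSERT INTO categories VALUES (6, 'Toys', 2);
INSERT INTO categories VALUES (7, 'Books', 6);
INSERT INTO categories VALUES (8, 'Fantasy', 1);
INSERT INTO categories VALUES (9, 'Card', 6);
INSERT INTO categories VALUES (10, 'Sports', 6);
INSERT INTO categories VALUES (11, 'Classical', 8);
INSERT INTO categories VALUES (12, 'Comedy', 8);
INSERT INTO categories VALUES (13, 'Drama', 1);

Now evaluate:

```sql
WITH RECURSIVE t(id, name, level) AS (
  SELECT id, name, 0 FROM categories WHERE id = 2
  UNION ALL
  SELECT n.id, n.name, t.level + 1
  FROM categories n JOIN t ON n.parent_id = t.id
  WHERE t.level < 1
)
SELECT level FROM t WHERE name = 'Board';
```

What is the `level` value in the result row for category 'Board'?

1

Base: id=2 (Science) at level 0.
Iteration 1: rows with parent_id in {2} -> Board (id 4, level 1), Toys (id 6, level 1).
Iteration 2: level < 1 fails for all current rows; recursion stops.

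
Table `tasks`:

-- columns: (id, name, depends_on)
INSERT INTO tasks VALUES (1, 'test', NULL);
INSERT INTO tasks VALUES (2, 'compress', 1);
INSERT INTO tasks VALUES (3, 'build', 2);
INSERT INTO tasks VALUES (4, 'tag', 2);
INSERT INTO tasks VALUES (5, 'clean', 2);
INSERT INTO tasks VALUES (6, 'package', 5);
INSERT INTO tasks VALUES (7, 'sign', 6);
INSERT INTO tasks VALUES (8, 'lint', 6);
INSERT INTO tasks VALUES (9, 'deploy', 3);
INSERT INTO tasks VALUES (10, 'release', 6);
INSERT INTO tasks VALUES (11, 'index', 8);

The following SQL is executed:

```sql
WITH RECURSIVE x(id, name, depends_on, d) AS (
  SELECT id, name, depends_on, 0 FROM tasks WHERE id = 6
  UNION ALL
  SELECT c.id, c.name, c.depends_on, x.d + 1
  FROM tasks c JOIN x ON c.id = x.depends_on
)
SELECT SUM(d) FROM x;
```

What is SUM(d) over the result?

Base: id=6 (package), depends_on=5, d 0.
Iteration 1: join on id=5 -> clean (id 5, depends_on=2, d 1).
Iteration 2: join on id=2 -> compress (id 2, depends_on=1, d 2).
Iteration 3: join on id=1 -> test (id 1, depends_on=NULL, d 3).
Iteration 4: depends_on is NULL; no match; recursion stops.
SUM(d) = 0 + 1 + 2 + 3 = 6.

6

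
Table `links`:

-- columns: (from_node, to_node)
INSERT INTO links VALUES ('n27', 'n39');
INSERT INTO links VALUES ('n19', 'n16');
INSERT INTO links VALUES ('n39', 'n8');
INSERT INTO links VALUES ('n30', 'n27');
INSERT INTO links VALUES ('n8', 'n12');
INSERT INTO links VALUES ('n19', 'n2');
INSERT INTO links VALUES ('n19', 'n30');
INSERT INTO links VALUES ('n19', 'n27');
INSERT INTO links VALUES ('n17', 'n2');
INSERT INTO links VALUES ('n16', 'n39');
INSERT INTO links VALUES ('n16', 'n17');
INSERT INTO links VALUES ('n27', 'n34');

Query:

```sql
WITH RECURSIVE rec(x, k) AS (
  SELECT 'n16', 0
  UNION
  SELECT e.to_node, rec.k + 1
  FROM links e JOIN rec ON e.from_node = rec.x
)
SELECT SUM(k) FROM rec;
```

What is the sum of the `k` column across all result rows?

9

Base: (n16, k=0).
Iteration 1: edges from {n16} -> (n17, k=1), (n39, k=1).
Iteration 2: edges from {n17,n39} -> (n2, k=2), (n8, k=2).
Iteration 3: edges from {n2,n8} -> (n12, k=3).
Iteration 4: no outgoing edges from {n12}; recursion stops.
SUM(k) = 0 + 1 + 1 + 2 + 2 + 3 = 9.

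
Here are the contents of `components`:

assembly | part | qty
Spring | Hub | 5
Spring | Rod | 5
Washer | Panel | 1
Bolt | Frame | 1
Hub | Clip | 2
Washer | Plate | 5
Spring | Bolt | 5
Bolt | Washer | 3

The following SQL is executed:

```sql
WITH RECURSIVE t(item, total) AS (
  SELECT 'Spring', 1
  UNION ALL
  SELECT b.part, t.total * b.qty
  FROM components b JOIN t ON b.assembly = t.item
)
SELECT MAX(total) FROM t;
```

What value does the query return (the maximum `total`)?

Base: (Spring, total=1).
Iteration 1: components of {Spring} -> Bolt = 1*5 = 5, Hub = 1*5 = 5, Rod = 1*5 = 5.
Iteration 2: components of {Bolt,Hub,Rod} -> Clip = 5*2 = 10, Frame = 5*1 = 5, Washer = 5*3 = 15.
Iteration 3: components of {Clip,Frame,Washer} -> Panel = 15*1 = 15, Plate = 15*5 = 75.
Iteration 4: no further components; recursion stops.
total values: 1, 5, 5, 5, 15, 5, 10, 75, 15; the maximum is 75.

75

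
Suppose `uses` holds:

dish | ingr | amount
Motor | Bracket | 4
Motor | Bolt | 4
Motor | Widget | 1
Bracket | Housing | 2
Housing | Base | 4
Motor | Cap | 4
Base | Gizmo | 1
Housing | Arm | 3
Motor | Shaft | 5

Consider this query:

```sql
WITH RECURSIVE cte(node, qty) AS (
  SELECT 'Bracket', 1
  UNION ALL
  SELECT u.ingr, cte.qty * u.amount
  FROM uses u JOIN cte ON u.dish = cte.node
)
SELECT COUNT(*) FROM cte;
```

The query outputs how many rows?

Base: (Bracket, qty=1).
Iteration 1: components of {Bracket} -> Housing = 1*2 = 2.
Iteration 2: components of {Housing} -> Arm = 2*3 = 6, Base = 2*4 = 8.
Iteration 3: components of {Arm,Base} -> Gizmo = 8*1 = 8.
Iteration 4: no further components; recursion stops.
Total rows emitted: 5.

5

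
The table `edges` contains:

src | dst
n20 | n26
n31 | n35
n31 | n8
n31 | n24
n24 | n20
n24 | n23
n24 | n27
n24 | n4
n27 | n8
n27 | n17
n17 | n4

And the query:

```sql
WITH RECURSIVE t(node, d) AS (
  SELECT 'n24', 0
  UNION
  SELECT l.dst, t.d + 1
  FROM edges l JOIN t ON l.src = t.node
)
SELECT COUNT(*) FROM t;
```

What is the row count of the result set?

Base: (n24, d=0).
Iteration 1: edges from {n24} -> (n20, d=1), (n23, d=1), (n27, d=1), (n4, d=1).
Iteration 2: edges from {n20,n23,n27,n4} -> (n17, d=2), (n26, d=2), (n8, d=2).
Iteration 3: edges from {n17,n26,n8} -> (n4, d=3).
Iteration 4: no outgoing edges from {n4}; recursion stops.
Total rows emitted: 9.

9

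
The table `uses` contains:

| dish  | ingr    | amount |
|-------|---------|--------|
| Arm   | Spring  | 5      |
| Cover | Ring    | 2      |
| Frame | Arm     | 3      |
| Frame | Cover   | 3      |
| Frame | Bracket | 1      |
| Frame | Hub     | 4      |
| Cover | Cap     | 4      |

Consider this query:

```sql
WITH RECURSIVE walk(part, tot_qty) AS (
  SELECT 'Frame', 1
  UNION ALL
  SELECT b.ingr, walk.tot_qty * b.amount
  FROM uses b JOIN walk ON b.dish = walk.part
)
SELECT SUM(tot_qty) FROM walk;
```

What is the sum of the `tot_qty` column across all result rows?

Base: (Frame, tot_qty=1).
Iteration 1: components of {Frame} -> Arm = 1*3 = 3, Bracket = 1*1 = 1, Cover = 1*3 = 3, Hub = 1*4 = 4.
Iteration 2: components of {Arm,Bracket,Cover,Hub} -> Cap = 3*4 = 12, Ring = 3*2 = 6, Spring = 3*5 = 15.
Iteration 3: no further components; recursion stops.
SUM(tot_qty) = 1 + 1 + 4 + 3 + 3 + 12 + 6 + 15 = 45.

45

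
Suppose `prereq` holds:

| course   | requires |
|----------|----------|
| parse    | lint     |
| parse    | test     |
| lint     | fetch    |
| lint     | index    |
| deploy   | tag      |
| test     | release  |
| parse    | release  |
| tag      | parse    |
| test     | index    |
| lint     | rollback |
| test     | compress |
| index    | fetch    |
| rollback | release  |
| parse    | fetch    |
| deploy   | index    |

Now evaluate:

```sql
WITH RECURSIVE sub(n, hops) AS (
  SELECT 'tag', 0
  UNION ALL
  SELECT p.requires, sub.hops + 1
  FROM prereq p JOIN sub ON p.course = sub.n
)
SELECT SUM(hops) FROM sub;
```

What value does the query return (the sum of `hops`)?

39

Base: (tag, hops=0).
Iteration 1: edges from {tag} -> (parse, hops=1).
Iteration 2: edges from {parse} -> (fetch, hops=2), (lint, hops=2), (release, hops=2), (test, hops=2).
Iteration 3: edges from {fetch,lint,release,test} -> (compress, hops=3), (fetch, hops=3), (index, hops=3) x2, (release, hops=3), (rollback, hops=3). [UNION ALL keeps all 6 new rows, including repeats]
Iteration 4: edges from {compress,fetch,index,release,rollback} -> (fetch, hops=4) x2, (release, hops=4). [UNION ALL keeps all 3 new rows, including repeats]
Iteration 5: no outgoing edges from {fetch,release}; recursion stops.
SUM(hops) = 0 + 1 + 2 + 2 + 2 + 2 + 3 + 3 + 3 + 3 + 3 + 3 + 4 + 4 + 4 = 39.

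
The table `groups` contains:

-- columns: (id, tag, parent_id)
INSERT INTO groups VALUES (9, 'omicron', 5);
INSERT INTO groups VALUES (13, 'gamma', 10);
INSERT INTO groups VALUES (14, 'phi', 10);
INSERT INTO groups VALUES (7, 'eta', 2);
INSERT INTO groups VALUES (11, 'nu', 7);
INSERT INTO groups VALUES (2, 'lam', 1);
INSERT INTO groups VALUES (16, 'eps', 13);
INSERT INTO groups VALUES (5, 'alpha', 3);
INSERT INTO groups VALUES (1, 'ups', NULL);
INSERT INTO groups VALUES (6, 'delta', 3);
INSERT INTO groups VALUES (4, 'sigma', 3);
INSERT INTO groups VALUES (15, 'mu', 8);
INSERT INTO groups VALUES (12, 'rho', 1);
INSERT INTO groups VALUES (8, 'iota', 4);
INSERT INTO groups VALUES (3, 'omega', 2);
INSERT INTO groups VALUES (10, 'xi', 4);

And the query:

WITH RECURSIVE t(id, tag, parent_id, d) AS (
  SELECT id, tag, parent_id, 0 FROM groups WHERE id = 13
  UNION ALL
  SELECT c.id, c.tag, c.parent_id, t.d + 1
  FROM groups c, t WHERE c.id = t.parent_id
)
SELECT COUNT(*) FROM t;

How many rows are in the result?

6

Base: id=13 (gamma), parent_id=10, d 0.
Iteration 1: join on id=10 -> xi (id 10, parent_id=4, d 1).
Iteration 2: join on id=4 -> sigma (id 4, parent_id=3, d 2).
Iteration 3: join on id=3 -> omega (id 3, parent_id=2, d 3).
Iteration 4: join on id=2 -> lam (id 2, parent_id=1, d 4).
Iteration 5: join on id=1 -> ups (id 1, parent_id=NULL, d 5).
Iteration 6: parent_id is NULL; no match; recursion stops.
Total rows emitted: 6.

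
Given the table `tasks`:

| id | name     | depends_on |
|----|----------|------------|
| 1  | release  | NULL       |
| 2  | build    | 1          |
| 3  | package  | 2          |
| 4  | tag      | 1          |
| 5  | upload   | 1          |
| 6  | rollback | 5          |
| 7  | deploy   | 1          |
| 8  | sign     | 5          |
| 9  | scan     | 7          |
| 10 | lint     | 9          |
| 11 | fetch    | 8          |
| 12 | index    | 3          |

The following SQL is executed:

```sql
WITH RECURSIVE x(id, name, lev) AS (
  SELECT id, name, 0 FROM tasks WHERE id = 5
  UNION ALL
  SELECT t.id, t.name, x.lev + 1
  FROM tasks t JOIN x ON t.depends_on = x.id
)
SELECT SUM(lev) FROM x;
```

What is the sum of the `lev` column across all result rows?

Base: id=5 (upload) at lev 0.
Iteration 1: rows with depends_on in {5} -> rollback (id 6, lev 1), sign (id 8, lev 1).
Iteration 2: rows with depends_on in {6,8} -> fetch (id 11, lev 2).
Iteration 3: no rows with depends_on in {11}; recursion stops.
SUM(lev) = 0 + 1 + 1 + 2 = 4.

4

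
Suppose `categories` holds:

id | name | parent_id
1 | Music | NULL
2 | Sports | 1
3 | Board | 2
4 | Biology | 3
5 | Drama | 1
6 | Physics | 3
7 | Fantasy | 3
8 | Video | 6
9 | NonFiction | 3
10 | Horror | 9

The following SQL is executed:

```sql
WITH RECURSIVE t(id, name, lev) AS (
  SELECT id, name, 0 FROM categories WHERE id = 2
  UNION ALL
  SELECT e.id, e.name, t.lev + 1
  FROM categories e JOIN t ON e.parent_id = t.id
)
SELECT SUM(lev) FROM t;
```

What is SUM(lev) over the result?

Base: id=2 (Sports) at lev 0.
Iteration 1: rows with parent_id in {2} -> Board (id 3, lev 1).
Iteration 2: rows with parent_id in {3} -> Biology (id 4, lev 2), Physics (id 6, lev 2), Fantasy (id 7, lev 2), NonFiction (id 9, lev 2).
Iteration 3: rows with parent_id in {4,6,7,9} -> Video (id 8, lev 3), Horror (id 10, lev 3).
Iteration 4: no rows with parent_id in {8,10}; recursion stops.
SUM(lev) = 0 + 1 + 2 + 2 + 2 + 2 + 3 + 3 = 15.

15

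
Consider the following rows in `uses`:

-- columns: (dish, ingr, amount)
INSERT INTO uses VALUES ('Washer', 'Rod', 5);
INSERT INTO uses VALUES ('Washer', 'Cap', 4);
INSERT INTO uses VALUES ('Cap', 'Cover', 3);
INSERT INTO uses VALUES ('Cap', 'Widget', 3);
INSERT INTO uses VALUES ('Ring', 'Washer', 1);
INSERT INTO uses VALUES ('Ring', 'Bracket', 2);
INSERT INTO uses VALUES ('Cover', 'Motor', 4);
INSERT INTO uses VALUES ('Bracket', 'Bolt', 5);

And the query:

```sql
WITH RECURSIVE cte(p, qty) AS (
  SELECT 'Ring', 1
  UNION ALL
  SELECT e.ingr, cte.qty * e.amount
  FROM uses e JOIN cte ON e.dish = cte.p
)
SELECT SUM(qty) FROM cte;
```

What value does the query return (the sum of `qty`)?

Base: (Ring, qty=1).
Iteration 1: components of {Ring} -> Bracket = 1*2 = 2, Washer = 1*1 = 1.
Iteration 2: components of {Bracket,Washer} -> Bolt = 2*5 = 10, Cap = 1*4 = 4, Rod = 1*5 = 5.
Iteration 3: components of {Bolt,Cap,Rod} -> Cover = 4*3 = 12, Widget = 4*3 = 12.
Iteration 4: components of {Cover,Widget} -> Motor = 12*4 = 48.
Iteration 5: no further components; recursion stops.
SUM(qty) = 1 + 1 + 2 + 5 + 4 + 10 + 12 + 12 + 48 = 95.

95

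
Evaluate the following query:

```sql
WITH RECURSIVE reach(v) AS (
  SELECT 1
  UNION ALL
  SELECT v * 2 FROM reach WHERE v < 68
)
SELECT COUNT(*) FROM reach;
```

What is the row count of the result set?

Base: v=1.
Iteration 1: 1 < 68 holds -> v = 1 * 2 = 2.
Iteration 2: 2 < 68 holds -> v = 2 * 2 = 4.
Iteration 3: 4 < 68 holds -> v = 4 * 2 = 8.
Iteration 4: 8 < 68 holds -> v = 8 * 2 = 16.
Iteration 5: 16 < 68 holds -> v = 16 * 2 = 32.
Iteration 6: 32 < 68 holds -> v = 32 * 2 = 64.
Iteration 7: 64 < 68 holds -> v = 64 * 2 = 128.
Iteration 8: 128 < 68 fails; recursion stops.
Total rows emitted: 8.

8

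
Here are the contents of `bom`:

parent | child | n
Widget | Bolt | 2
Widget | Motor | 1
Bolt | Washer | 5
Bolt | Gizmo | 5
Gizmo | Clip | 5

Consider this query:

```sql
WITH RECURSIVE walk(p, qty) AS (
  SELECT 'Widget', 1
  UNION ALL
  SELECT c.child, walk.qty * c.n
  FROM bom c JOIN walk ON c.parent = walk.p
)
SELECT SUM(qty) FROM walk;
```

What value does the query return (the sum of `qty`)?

74

Base: (Widget, qty=1).
Iteration 1: components of {Widget} -> Bolt = 1*2 = 2, Motor = 1*1 = 1.
Iteration 2: components of {Bolt,Motor} -> Gizmo = 2*5 = 10, Washer = 2*5 = 10.
Iteration 3: components of {Gizmo,Washer} -> Clip = 10*5 = 50.
Iteration 4: no further components; recursion stops.
SUM(qty) = 1 + 2 + 1 + 10 + 10 + 50 = 74.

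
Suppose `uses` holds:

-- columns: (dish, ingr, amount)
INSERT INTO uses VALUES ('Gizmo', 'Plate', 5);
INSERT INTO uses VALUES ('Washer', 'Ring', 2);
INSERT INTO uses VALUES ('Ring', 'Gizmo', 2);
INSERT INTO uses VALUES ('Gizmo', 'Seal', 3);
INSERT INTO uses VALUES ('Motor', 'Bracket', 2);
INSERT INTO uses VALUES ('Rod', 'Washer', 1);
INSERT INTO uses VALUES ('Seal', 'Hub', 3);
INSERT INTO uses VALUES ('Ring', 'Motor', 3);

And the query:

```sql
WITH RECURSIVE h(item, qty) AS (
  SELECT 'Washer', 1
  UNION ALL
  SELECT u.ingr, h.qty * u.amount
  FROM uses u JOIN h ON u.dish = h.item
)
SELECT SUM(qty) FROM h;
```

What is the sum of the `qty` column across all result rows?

Base: (Washer, qty=1).
Iteration 1: components of {Washer} -> Ring = 1*2 = 2.
Iteration 2: components of {Ring} -> Gizmo = 2*2 = 4, Motor = 2*3 = 6.
Iteration 3: components of {Gizmo,Motor} -> Bracket = 6*2 = 12, Plate = 4*5 = 20, Seal = 4*3 = 12.
Iteration 4: components of {Bracket,Plate,Seal} -> Hub = 12*3 = 36.
Iteration 5: no further components; recursion stops.
SUM(qty) = 1 + 2 + 4 + 6 + 20 + 12 + 12 + 36 = 93.

93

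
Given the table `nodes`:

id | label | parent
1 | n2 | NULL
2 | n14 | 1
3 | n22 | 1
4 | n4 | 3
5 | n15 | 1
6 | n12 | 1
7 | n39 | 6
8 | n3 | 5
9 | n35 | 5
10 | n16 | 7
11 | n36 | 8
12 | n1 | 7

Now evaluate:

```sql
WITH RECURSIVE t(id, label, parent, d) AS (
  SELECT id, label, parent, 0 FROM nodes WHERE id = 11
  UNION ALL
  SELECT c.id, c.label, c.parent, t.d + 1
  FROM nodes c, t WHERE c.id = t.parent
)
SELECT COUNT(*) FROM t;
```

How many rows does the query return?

Base: id=11 (n36), parent=8, d 0.
Iteration 1: join on id=8 -> n3 (id 8, parent=5, d 1).
Iteration 2: join on id=5 -> n15 (id 5, parent=1, d 2).
Iteration 3: join on id=1 -> n2 (id 1, parent=NULL, d 3).
Iteration 4: parent is NULL; no match; recursion stops.
Total rows emitted: 4.

4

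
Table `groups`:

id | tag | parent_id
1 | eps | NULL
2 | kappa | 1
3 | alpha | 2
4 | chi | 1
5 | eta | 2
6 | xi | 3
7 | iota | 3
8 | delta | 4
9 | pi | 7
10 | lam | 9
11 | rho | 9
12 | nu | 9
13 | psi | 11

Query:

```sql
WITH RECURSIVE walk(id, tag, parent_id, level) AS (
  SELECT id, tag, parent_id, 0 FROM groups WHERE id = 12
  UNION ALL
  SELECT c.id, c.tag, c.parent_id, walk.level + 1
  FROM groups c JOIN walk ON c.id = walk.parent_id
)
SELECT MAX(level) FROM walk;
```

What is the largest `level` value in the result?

Base: id=12 (nu), parent_id=9, level 0.
Iteration 1: join on id=9 -> pi (id 9, parent_id=7, level 1).
Iteration 2: join on id=7 -> iota (id 7, parent_id=3, level 2).
Iteration 3: join on id=3 -> alpha (id 3, parent_id=2, level 3).
Iteration 4: join on id=2 -> kappa (id 2, parent_id=1, level 4).
Iteration 5: join on id=1 -> eps (id 1, parent_id=NULL, level 5).
Iteration 6: parent_id is NULL; no match; recursion stops.
level values: 0, 1, 2, 3, 4, 5; the maximum is 5.

5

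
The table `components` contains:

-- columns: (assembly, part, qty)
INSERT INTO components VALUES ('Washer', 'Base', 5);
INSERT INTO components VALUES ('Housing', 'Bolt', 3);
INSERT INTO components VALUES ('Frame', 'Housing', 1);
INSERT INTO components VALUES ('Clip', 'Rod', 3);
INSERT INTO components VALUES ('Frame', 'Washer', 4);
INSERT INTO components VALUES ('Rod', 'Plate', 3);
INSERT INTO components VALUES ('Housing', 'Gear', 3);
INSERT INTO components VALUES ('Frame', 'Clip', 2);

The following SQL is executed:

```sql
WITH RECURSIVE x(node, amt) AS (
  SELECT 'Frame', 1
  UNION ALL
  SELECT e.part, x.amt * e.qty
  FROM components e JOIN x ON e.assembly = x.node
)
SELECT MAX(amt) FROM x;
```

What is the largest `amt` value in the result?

Base: (Frame, amt=1).
Iteration 1: components of {Frame} -> Clip = 1*2 = 2, Housing = 1*1 = 1, Washer = 1*4 = 4.
Iteration 2: components of {Clip,Housing,Washer} -> Base = 4*5 = 20, Bolt = 1*3 = 3, Gear = 1*3 = 3, Rod = 2*3 = 6.
Iteration 3: components of {Base,Bolt,Gear,Rod} -> Plate = 6*3 = 18.
Iteration 4: no further components; recursion stops.
amt values: 1, 1, 2, 4, 3, 3, 6, 20, 18; the maximum is 20.

20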